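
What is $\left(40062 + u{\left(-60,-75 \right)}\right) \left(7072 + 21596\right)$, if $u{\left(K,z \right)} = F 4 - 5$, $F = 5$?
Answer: $1148927436$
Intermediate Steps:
$u{\left(K,z \right)} = 15$ ($u{\left(K,z \right)} = 5 \cdot 4 - 5 = 20 - 5 = 15$)
$\left(40062 + u{\left(-60,-75 \right)}\right) \left(7072 + 21596\right) = \left(40062 + 15\right) \left(7072 + 21596\right) = 40077 \cdot 28668 = 1148927436$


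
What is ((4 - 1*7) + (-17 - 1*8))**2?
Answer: 784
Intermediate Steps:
((4 - 1*7) + (-17 - 1*8))**2 = ((4 - 7) + (-17 - 8))**2 = (-3 - 25)**2 = (-28)**2 = 784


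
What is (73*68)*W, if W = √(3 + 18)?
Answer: 4964*√21 ≈ 22748.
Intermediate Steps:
W = √21 ≈ 4.5826
(73*68)*W = (73*68)*√21 = 4964*√21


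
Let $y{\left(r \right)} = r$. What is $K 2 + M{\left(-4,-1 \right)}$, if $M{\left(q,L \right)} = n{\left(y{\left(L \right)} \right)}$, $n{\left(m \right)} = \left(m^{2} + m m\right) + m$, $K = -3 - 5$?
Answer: $-15$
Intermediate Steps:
$K = -8$ ($K = -3 - 5 = -8$)
$n{\left(m \right)} = m + 2 m^{2}$ ($n{\left(m \right)} = \left(m^{2} + m^{2}\right) + m = 2 m^{2} + m = m + 2 m^{2}$)
$M{\left(q,L \right)} = L \left(1 + 2 L\right)$
$K 2 + M{\left(-4,-1 \right)} = \left(-8\right) 2 - \left(1 + 2 \left(-1\right)\right) = -16 - \left(1 - 2\right) = -16 - -1 = -16 + 1 = -15$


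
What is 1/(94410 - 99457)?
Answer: -1/5047 ≈ -0.00019814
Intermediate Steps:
1/(94410 - 99457) = 1/(-5047) = -1/5047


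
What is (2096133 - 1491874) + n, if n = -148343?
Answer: 455916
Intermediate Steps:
(2096133 - 1491874) + n = (2096133 - 1491874) - 148343 = 604259 - 148343 = 455916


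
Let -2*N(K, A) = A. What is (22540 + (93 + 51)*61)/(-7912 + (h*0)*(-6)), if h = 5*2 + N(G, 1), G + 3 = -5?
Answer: -7831/1978 ≈ -3.9590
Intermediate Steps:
G = -8 (G = -3 - 5 = -8)
N(K, A) = -A/2
h = 19/2 (h = 5*2 - 1/2*1 = 10 - 1/2 = 19/2 ≈ 9.5000)
(22540 + (93 + 51)*61)/(-7912 + (h*0)*(-6)) = (22540 + (93 + 51)*61)/(-7912 + ((19/2)*0)*(-6)) = (22540 + 144*61)/(-7912 + 0*(-6)) = (22540 + 8784)/(-7912 + 0) = 31324/(-7912) = 31324*(-1/7912) = -7831/1978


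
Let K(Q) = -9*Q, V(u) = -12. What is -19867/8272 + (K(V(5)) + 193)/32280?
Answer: -79852111/33377520 ≈ -2.3924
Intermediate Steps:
-19867/8272 + (K(V(5)) + 193)/32280 = -19867/8272 + (-9*(-12) + 193)/32280 = -19867*1/8272 + (108 + 193)*(1/32280) = -19867/8272 + 301*(1/32280) = -19867/8272 + 301/32280 = -79852111/33377520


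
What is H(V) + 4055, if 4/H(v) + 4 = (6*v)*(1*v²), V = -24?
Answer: 84088534/20737 ≈ 4055.0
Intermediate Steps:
H(v) = 4/(-4 + 6*v³) (H(v) = 4/(-4 + (6*v)*(1*v²)) = 4/(-4 + (6*v)*v²) = 4/(-4 + 6*v³))
H(V) + 4055 = 2/(-2 + 3*(-24)³) + 4055 = 2/(-2 + 3*(-13824)) + 4055 = 2/(-2 - 41472) + 4055 = 2/(-41474) + 4055 = 2*(-1/41474) + 4055 = -1/20737 + 4055 = 84088534/20737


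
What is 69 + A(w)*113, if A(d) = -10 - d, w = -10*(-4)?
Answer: -5581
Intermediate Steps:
w = 40
69 + A(w)*113 = 69 + (-10 - 1*40)*113 = 69 + (-10 - 40)*113 = 69 - 50*113 = 69 - 5650 = -5581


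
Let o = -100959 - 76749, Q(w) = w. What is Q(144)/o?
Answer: -12/14809 ≈ -0.00081032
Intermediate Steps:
o = -177708
Q(144)/o = 144/(-177708) = 144*(-1/177708) = -12/14809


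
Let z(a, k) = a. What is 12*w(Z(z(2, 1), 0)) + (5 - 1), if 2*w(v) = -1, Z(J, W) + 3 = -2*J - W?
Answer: -2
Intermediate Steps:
Z(J, W) = -3 - W - 2*J (Z(J, W) = -3 + (-2*J - W) = -3 + (-W - 2*J) = -3 - W - 2*J)
w(v) = -1/2 (w(v) = (1/2)*(-1) = -1/2)
12*w(Z(z(2, 1), 0)) + (5 - 1) = 12*(-1/2) + (5 - 1) = -6 + 4 = -2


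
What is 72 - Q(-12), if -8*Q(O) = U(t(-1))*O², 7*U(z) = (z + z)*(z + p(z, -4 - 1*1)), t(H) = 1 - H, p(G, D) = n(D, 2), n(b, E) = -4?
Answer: 360/7 ≈ 51.429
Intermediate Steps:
p(G, D) = -4
U(z) = 2*z*(-4 + z)/7 (U(z) = ((z + z)*(z - 4))/7 = ((2*z)*(-4 + z))/7 = (2*z*(-4 + z))/7 = 2*z*(-4 + z)/7)
Q(O) = O²/7 (Q(O) = -2*(1 - 1*(-1))*(-4 + (1 - 1*(-1)))/7*O²/8 = -2*(1 + 1)*(-4 + (1 + 1))/7*O²/8 = -(2/7)*2*(-4 + 2)*O²/8 = -(2/7)*2*(-2)*O²/8 = -(-1)*O²/7 = O²/7)
72 - Q(-12) = 72 - (-12)²/7 = 72 - 144/7 = 360/7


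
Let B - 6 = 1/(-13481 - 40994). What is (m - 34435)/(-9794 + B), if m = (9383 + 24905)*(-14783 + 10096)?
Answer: 8756436302225/533201301 ≈ 16422.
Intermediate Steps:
B = 326849/54475 (B = 6 + 1/(-13481 - 40994) = 6 + 1/(-54475) = 6 - 1/54475 = 326849/54475 ≈ 6.0000)
m = -160707856 (m = 34288*(-4687) = -160707856)
(m - 34435)/(-9794 + B) = (-160707856 - 34435)/(-9794 + 326849/54475) = -160742291/(-533201301/54475) = -160742291*(-54475/533201301) = 8756436302225/533201301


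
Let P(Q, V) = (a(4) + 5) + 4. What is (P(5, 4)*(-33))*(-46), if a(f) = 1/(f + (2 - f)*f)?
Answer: 26565/2 ≈ 13283.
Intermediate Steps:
a(f) = 1/(f + f*(2 - f))
P(Q, V) = 35/4 (P(Q, V) = (-1/(4*(-3 + 4)) + 5) + 4 = (-1*1/4/1 + 5) + 4 = (-1*1/4*1 + 5) + 4 = (-1/4 + 5) + 4 = 19/4 + 4 = 35/4)
(P(5, 4)*(-33))*(-46) = ((35/4)*(-33))*(-46) = -1155/4*(-46) = 26565/2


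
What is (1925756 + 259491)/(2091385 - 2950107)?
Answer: -2185247/858722 ≈ -2.5448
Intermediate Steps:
(1925756 + 259491)/(2091385 - 2950107) = 2185247/(-858722) = 2185247*(-1/858722) = -2185247/858722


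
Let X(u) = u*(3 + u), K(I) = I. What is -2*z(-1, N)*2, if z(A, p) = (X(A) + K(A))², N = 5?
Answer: -36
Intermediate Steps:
z(A, p) = (A + A*(3 + A))² (z(A, p) = (A*(3 + A) + A)² = (A + A*(3 + A))²)
-2*z(-1, N)*2 = -2*(-1)²*(4 - 1)²*2 = -2*3²*2 = -2*9*2 = -18*2 = -36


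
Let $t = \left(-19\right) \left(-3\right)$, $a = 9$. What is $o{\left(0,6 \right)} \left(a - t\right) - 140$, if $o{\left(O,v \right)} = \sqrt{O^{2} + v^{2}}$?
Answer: $-428$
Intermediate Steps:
$t = 57$
$o{\left(0,6 \right)} \left(a - t\right) - 140 = \sqrt{0^{2} + 6^{2}} \left(9 - 57\right) - 140 = \sqrt{0 + 36} \left(9 - 57\right) - 140 = \sqrt{36} \left(-48\right) - 140 = 6 \left(-48\right) - 140 = -288 - 140 = -428$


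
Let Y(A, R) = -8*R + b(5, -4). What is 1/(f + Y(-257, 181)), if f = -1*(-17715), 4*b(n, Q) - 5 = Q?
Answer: 4/65069 ≈ 6.1473e-5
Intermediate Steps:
b(n, Q) = 5/4 + Q/4
f = 17715
Y(A, R) = ¼ - 8*R (Y(A, R) = -8*R + (5/4 + (¼)*(-4)) = -8*R + (5/4 - 1) = -8*R + ¼ = ¼ - 8*R)
1/(f + Y(-257, 181)) = 1/(17715 + (¼ - 8*181)) = 1/(17715 + (¼ - 1448)) = 1/(17715 - 5791/4) = 1/(65069/4) = 4/65069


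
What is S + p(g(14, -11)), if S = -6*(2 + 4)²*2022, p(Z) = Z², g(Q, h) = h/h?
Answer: -436751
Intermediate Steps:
g(Q, h) = 1
S = -436752 (S = -6*6²*2022 = -6*36*2022 = -216*2022 = -436752)
S + p(g(14, -11)) = -436752 + 1² = -436752 + 1 = -436751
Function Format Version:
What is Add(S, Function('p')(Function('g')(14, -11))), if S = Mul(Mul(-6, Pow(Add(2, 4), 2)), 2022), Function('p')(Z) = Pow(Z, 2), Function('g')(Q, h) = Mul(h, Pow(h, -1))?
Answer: -436751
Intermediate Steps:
Function('g')(Q, h) = 1
S = -436752 (S = Mul(Mul(-6, Pow(6, 2)), 2022) = Mul(Mul(-6, 36), 2022) = Mul(-216, 2022) = -436752)
Add(S, Function('p')(Function('g')(14, -11))) = Add(-436752, Pow(1, 2)) = Add(-436752, 1) = -436751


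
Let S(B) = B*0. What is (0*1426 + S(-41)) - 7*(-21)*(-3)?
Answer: -441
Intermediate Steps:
S(B) = 0
(0*1426 + S(-41)) - 7*(-21)*(-3) = (0*1426 + 0) - 7*(-21)*(-3) = (0 + 0) + 147*(-3) = 0 - 441 = -441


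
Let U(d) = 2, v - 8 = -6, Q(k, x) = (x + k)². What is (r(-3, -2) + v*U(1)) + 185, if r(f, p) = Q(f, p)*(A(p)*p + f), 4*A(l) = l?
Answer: 139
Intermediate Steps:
Q(k, x) = (k + x)²
v = 2 (v = 8 - 6 = 2)
A(l) = l/4
r(f, p) = (f + p)²*(f + p²/4) (r(f, p) = (f + p)²*((p/4)*p + f) = (f + p)²*(p²/4 + f) = (f + p)²*(f + p²/4))
(r(-3, -2) + v*U(1)) + 185 = ((-3 - 2)²*(-3 + (¼)*(-2)²) + 2*2) + 185 = ((-5)²*(-3 + (¼)*4) + 4) + 185 = (25*(-3 + 1) + 4) + 185 = (25*(-2) + 4) + 185 = (-50 + 4) + 185 = -46 + 185 = 139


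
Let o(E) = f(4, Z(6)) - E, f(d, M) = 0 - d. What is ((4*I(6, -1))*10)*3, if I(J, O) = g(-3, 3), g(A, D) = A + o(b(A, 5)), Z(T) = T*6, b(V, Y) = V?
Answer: -480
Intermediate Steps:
Z(T) = 6*T
f(d, M) = -d
o(E) = -4 - E (o(E) = -1*4 - E = -4 - E)
g(A, D) = -4 (g(A, D) = A + (-4 - A) = -4)
I(J, O) = -4
((4*I(6, -1))*10)*3 = ((4*(-4))*10)*3 = -16*10*3 = -160*3 = -480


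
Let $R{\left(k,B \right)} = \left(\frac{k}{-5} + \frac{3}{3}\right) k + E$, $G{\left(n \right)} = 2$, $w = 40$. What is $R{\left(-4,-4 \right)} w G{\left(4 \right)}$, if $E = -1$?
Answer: $-656$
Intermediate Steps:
$R{\left(k,B \right)} = -1 + k \left(1 - \frac{k}{5}\right)$ ($R{\left(k,B \right)} = \left(\frac{k}{-5} + \frac{3}{3}\right) k - 1 = \left(k \left(- \frac{1}{5}\right) + 3 \cdot \frac{1}{3}\right) k - 1 = \left(- \frac{k}{5} + 1\right) k - 1 = \left(1 - \frac{k}{5}\right) k - 1 = k \left(1 - \frac{k}{5}\right) - 1 = -1 + k \left(1 - \frac{k}{5}\right)$)
$R{\left(-4,-4 \right)} w G{\left(4 \right)} = \left(-1 - 4 - \frac{\left(-4\right)^{2}}{5}\right) 40 \cdot 2 = \left(-1 - 4 - \frac{16}{5}\right) 40 \cdot 2 = \left(- \frac{41}{5}\right) 40 \cdot 2 = \left(-328\right) 2 = -656$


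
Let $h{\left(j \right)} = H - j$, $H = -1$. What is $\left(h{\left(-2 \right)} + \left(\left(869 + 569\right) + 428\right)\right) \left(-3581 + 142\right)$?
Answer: $-6420613$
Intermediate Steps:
$h{\left(j \right)} = -1 - j$
$\left(h{\left(-2 \right)} + \left(\left(869 + 569\right) + 428\right)\right) \left(-3581 + 142\right) = \left(\left(-1 - -2\right) + \left(\left(869 + 569\right) + 428\right)\right) \left(-3581 + 142\right) = \left(\left(-1 + 2\right) + \left(1438 + 428\right)\right) \left(-3439\right) = \left(1 + 1866\right) \left(-3439\right) = 1867 \left(-3439\right) = -6420613$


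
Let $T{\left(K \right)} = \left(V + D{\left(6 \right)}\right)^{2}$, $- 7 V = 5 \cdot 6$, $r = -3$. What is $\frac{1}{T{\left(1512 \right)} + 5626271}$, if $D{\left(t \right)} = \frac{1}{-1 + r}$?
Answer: $\frac{784}{4411012593} \approx 1.7774 \cdot 10^{-7}$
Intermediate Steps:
$D{\left(t \right)} = - \frac{1}{4}$ ($D{\left(t \right)} = \frac{1}{-1 - 3} = \frac{1}{-4} = - \frac{1}{4}$)
$V = - \frac{30}{7}$ ($V = - \frac{5 \cdot 6}{7} = \left(- \frac{1}{7}\right) 30 = - \frac{30}{7} \approx -4.2857$)
$T{\left(K \right)} = \frac{16129}{784}$ ($T{\left(K \right)} = \left(- \frac{30}{7} - \frac{1}{4}\right)^{2} = \left(- \frac{127}{28}\right)^{2} = \frac{16129}{784}$)
$\frac{1}{T{\left(1512 \right)} + 5626271} = \frac{1}{\frac{16129}{784} + 5626271} = \frac{1}{\frac{4411012593}{784}} = \frac{784}{4411012593}$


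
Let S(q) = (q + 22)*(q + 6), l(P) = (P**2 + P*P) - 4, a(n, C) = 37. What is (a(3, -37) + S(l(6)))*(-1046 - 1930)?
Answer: -19930272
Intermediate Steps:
l(P) = -4 + 2*P**2 (l(P) = (P**2 + P**2) - 4 = 2*P**2 - 4 = -4 + 2*P**2)
S(q) = (6 + q)*(22 + q) (S(q) = (22 + q)*(6 + q) = (6 + q)*(22 + q))
(a(3, -37) + S(l(6)))*(-1046 - 1930) = (37 + (132 + (-4 + 2*6**2)**2 + 28*(-4 + 2*6**2)))*(-1046 - 1930) = (37 + (132 + (-4 + 2*36)**2 + 28*(-4 + 2*36)))*(-2976) = (37 + (132 + (-4 + 72)**2 + 28*(-4 + 72)))*(-2976) = (37 + (132 + 68**2 + 28*68))*(-2976) = (37 + (132 + 4624 + 1904))*(-2976) = (37 + 6660)*(-2976) = 6697*(-2976) = -19930272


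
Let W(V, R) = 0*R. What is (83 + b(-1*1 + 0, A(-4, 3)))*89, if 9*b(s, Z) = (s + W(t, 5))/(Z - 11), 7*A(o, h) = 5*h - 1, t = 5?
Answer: 598436/81 ≈ 7388.1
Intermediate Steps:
W(V, R) = 0
A(o, h) = -⅐ + 5*h/7 (A(o, h) = (5*h - 1)/7 = (-1 + 5*h)/7 = -⅐ + 5*h/7)
b(s, Z) = s/(9*(-11 + Z)) (b(s, Z) = ((s + 0)/(Z - 11))/9 = (s/(-11 + Z))/9 = s/(9*(-11 + Z)))
(83 + b(-1*1 + 0, A(-4, 3)))*89 = (83 + (-1*1 + 0)/(9*(-11 + (-⅐ + (5/7)*3))))*89 = (83 + (-1 + 0)/(9*(-11 + (-⅐ + 15/7))))*89 = (83 + (⅑)*(-1)/(-11 + 2))*89 = (83 + (⅑)*(-1)/(-9))*89 = (83 + (⅑)*(-1)*(-⅑))*89 = (83 + 1/81)*89 = (6724/81)*89 = 598436/81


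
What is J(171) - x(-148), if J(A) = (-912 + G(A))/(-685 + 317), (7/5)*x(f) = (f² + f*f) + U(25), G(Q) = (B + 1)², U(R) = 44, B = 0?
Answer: -80681303/2576 ≈ -31320.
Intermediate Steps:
G(Q) = 1 (G(Q) = (0 + 1)² = 1² = 1)
x(f) = 220/7 + 10*f²/7 (x(f) = 5*((f² + f*f) + 44)/7 = 5*((f² + f²) + 44)/7 = 5*(2*f² + 44)/7 = 5*(44 + 2*f²)/7 = 220/7 + 10*f²/7)
J(A) = 911/368 (J(A) = (-912 + 1)/(-685 + 317) = -911/(-368) = -911*(-1/368) = 911/368)
J(171) - x(-148) = 911/368 - (220/7 + (10/7)*(-148)²) = 911/368 - (220/7 + (10/7)*21904) = 911/368 - (220/7 + 219040/7) = 911/368 - 1*219260/7 = 911/368 - 219260/7 = -80681303/2576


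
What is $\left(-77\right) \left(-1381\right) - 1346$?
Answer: $104991$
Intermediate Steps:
$\left(-77\right) \left(-1381\right) - 1346 = 106337 - 1346 = 104991$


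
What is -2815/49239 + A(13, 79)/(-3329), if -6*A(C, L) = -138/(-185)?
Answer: -1732527478/30324576735 ≈ -0.057133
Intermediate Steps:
A(C, L) = -23/185 (A(C, L) = -(-23)/(-185) = -(-23)*(-1)/185 = -1/6*138/185 = -23/185)
-2815/49239 + A(13, 79)/(-3329) = -2815/49239 - 23/185/(-3329) = -2815*1/49239 - 23/185*(-1/3329) = -2815/49239 + 23/615865 = -1732527478/30324576735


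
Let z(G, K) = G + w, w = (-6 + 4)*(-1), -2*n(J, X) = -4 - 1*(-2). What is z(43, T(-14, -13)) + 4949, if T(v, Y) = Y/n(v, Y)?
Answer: 4994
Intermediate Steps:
n(J, X) = 1 (n(J, X) = -(-4 - 1*(-2))/2 = -(-4 + 2)/2 = -1/2*(-2) = 1)
T(v, Y) = Y (T(v, Y) = Y/1 = Y*1 = Y)
w = 2 (w = -2*(-1) = 2)
z(G, K) = 2 + G (z(G, K) = G + 2 = 2 + G)
z(43, T(-14, -13)) + 4949 = (2 + 43) + 4949 = 45 + 4949 = 4994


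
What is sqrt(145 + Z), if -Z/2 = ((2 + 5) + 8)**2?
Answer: I*sqrt(305) ≈ 17.464*I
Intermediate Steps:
Z = -450 (Z = -2*((2 + 5) + 8)**2 = -2*(7 + 8)**2 = -2*15**2 = -2*225 = -450)
sqrt(145 + Z) = sqrt(145 - 450) = sqrt(-305) = I*sqrt(305)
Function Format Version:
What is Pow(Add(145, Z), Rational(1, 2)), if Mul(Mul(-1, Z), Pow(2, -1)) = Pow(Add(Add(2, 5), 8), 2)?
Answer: Mul(I, Pow(305, Rational(1, 2))) ≈ Mul(17.464, I)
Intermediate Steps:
Z = -450 (Z = Mul(-2, Pow(Add(Add(2, 5), 8), 2)) = Mul(-2, Pow(Add(7, 8), 2)) = Mul(-2, Pow(15, 2)) = Mul(-2, 225) = -450)
Pow(Add(145, Z), Rational(1, 2)) = Pow(Add(145, -450), Rational(1, 2)) = Pow(-305, Rational(1, 2)) = Mul(I, Pow(305, Rational(1, 2)))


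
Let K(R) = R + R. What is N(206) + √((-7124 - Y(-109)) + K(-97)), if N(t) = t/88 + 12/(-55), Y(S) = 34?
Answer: 467/220 + 2*I*√1838 ≈ 2.1227 + 85.744*I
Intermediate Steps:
K(R) = 2*R
N(t) = -12/55 + t/88 (N(t) = t*(1/88) + 12*(-1/55) = t/88 - 12/55 = -12/55 + t/88)
N(206) + √((-7124 - Y(-109)) + K(-97)) = (-12/55 + (1/88)*206) + √((-7124 - 1*34) + 2*(-97)) = (-12/55 + 103/44) + √((-7124 - 34) - 194) = 467/220 + √(-7158 - 194) = 467/220 + √(-7352) = 467/220 + 2*I*√1838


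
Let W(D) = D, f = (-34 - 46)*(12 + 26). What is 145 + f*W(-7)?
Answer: 21425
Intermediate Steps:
f = -3040 (f = -80*38 = -3040)
145 + f*W(-7) = 145 - 3040*(-7) = 145 + 21280 = 21425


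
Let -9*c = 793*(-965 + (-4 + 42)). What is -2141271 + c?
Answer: -2059592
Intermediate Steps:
c = 81679 (c = -793*(-965 + (-4 + 42))/9 = -793*(-965 + 38)/9 = -793*(-927)/9 = -⅑*(-735111) = 81679)
-2141271 + c = -2141271 + 81679 = -2059592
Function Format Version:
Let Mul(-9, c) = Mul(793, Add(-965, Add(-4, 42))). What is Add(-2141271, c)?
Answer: -2059592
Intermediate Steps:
c = 81679 (c = Mul(Rational(-1, 9), Mul(793, Add(-965, Add(-4, 42)))) = Mul(Rational(-1, 9), Mul(793, Add(-965, 38))) = Mul(Rational(-1, 9), Mul(793, -927)) = Mul(Rational(-1, 9), -735111) = 81679)
Add(-2141271, c) = Add(-2141271, 81679) = -2059592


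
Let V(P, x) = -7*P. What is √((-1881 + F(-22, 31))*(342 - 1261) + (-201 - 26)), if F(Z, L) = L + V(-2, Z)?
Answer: √1687057 ≈ 1298.9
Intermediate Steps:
F(Z, L) = 14 + L (F(Z, L) = L - 7*(-2) = L + 14 = 14 + L)
√((-1881 + F(-22, 31))*(342 - 1261) + (-201 - 26)) = √((-1881 + (14 + 31))*(342 - 1261) + (-201 - 26)) = √((-1881 + 45)*(-919) - 227) = √(-1836*(-919) - 227) = √(1687284 - 227) = √1687057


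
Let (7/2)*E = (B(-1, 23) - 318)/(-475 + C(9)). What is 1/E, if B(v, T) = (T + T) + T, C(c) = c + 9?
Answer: 3199/498 ≈ 6.4237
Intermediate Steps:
C(c) = 9 + c
B(v, T) = 3*T (B(v, T) = 2*T + T = 3*T)
E = 498/3199 (E = 2*((3*23 - 318)/(-475 + (9 + 9)))/7 = 2*((69 - 318)/(-475 + 18))/7 = 2*(-249/(-457))/7 = 2*(-249*(-1/457))/7 = (2/7)*(249/457) = 498/3199 ≈ 0.15567)
1/E = 1/(498/3199) = 3199/498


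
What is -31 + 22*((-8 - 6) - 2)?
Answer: -383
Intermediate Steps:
-31 + 22*((-8 - 6) - 2) = -31 + 22*(-14 - 2) = -31 + 22*(-16) = -31 - 352 = -383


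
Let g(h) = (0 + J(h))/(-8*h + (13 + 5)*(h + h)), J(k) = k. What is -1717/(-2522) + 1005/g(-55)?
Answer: 70970797/2522 ≈ 28141.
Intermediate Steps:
g(h) = 1/28 (g(h) = (0 + h)/(-8*h + (13 + 5)*(h + h)) = h/(-8*h + 18*(2*h)) = h/(-8*h + 36*h) = h/((28*h)) = h*(1/(28*h)) = 1/28)
-1717/(-2522) + 1005/g(-55) = -1717/(-2522) + 1005/(1/28) = -1717*(-1/2522) + 1005*28 = 1717/2522 + 28140 = 70970797/2522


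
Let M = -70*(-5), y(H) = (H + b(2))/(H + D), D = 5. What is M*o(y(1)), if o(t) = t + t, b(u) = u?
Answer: 350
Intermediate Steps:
y(H) = (2 + H)/(5 + H) (y(H) = (H + 2)/(H + 5) = (2 + H)/(5 + H))
o(t) = 2*t
M = 350
M*o(y(1)) = 350*(2*((2 + 1)/(5 + 1))) = 350*(2*(3/6)) = 350*(2*((1/6)*3)) = 350*(2*(1/2)) = 350*1 = 350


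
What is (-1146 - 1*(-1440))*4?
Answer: 1176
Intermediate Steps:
(-1146 - 1*(-1440))*4 = (-1146 + 1440)*4 = 294*4 = 1176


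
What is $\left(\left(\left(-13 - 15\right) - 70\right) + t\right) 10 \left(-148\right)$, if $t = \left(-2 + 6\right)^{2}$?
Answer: $121360$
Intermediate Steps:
$t = 16$ ($t = 4^{2} = 16$)
$\left(\left(\left(-13 - 15\right) - 70\right) + t\right) 10 \left(-148\right) = \left(\left(\left(-13 - 15\right) - 70\right) + 16\right) 10 \left(-148\right) = \left(\left(-28 - 70\right) + 16\right) 10 \left(-148\right) = \left(-98 + 16\right) 10 \left(-148\right) = \left(-82\right) 10 \left(-148\right) = \left(-820\right) \left(-148\right) = 121360$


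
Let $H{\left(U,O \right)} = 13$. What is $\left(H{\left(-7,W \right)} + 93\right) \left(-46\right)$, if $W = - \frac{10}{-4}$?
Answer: $-4876$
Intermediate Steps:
$W = \frac{5}{2}$ ($W = \left(-10\right) \left(- \frac{1}{4}\right) = \frac{5}{2} \approx 2.5$)
$\left(H{\left(-7,W \right)} + 93\right) \left(-46\right) = \left(13 + 93\right) \left(-46\right) = 106 \left(-46\right) = -4876$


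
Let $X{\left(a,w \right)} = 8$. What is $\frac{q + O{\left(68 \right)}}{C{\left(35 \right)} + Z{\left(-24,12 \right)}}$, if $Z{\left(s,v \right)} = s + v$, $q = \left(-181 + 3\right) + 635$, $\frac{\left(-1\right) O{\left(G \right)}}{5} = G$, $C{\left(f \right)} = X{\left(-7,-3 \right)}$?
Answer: $- \frac{117}{4} \approx -29.25$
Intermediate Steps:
$C{\left(f \right)} = 8$
$O{\left(G \right)} = - 5 G$
$q = 457$ ($q = -178 + 635 = 457$)
$\frac{q + O{\left(68 \right)}}{C{\left(35 \right)} + Z{\left(-24,12 \right)}} = \frac{457 - 340}{8 + \left(-24 + 12\right)} = \frac{457 - 340}{8 - 12} = \frac{117}{-4} = 117 \left(- \frac{1}{4}\right) = - \frac{117}{4}$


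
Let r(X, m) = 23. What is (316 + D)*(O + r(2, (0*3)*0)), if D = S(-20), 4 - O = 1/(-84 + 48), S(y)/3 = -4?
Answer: 73948/9 ≈ 8216.4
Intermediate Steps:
S(y) = -12 (S(y) = 3*(-4) = -12)
O = 145/36 (O = 4 - 1/(-84 + 48) = 4 - 1/(-36) = 4 - 1*(-1/36) = 4 + 1/36 = 145/36 ≈ 4.0278)
D = -12
(316 + D)*(O + r(2, (0*3)*0)) = (316 - 12)*(145/36 + 23) = 304*(973/36) = 73948/9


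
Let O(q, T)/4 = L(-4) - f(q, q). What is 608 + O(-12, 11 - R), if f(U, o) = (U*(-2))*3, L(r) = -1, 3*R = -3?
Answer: 316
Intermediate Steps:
R = -1 (R = (1/3)*(-3) = -1)
f(U, o) = -6*U (f(U, o) = -2*U*3 = -6*U)
O(q, T) = -4 + 24*q (O(q, T) = 4*(-1 - (-6)*q) = 4*(-1 + 6*q) = -4 + 24*q)
608 + O(-12, 11 - R) = 608 + (-4 + 24*(-12)) = 608 + (-4 - 288) = 608 - 292 = 316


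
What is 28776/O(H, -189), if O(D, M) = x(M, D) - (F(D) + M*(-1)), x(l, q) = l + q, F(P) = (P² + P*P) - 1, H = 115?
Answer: -1199/1113 ≈ -1.0773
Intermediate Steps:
F(P) = -1 + 2*P² (F(P) = (P² + P²) - 1 = 2*P² - 1 = -1 + 2*P²)
O(D, M) = 1 + D - 2*D² + 2*M (O(D, M) = (M + D) - ((-1 + 2*D²) + M*(-1)) = (D + M) - ((-1 + 2*D²) - M) = (D + M) - (-1 - M + 2*D²) = (D + M) + (1 + M - 2*D²) = 1 + D - 2*D² + 2*M)
28776/O(H, -189) = 28776/(1 + 115 - 2*115² + 2*(-189)) = 28776/(1 + 115 - 2*13225 - 378) = 28776/(1 + 115 - 26450 - 378) = 28776/(-26712) = 28776*(-1/26712) = -1199/1113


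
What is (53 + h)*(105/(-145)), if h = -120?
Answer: 1407/29 ≈ 48.517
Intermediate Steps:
(53 + h)*(105/(-145)) = (53 - 120)*(105/(-145)) = -7035*(-1)/145 = -67*(-21/29) = 1407/29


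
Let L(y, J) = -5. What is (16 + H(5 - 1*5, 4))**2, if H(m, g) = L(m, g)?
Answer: 121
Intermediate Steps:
H(m, g) = -5
(16 + H(5 - 1*5, 4))**2 = (16 - 5)**2 = 11**2 = 121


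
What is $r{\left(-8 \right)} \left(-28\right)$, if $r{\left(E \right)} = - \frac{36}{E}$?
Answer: $-126$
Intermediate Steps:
$r{\left(-8 \right)} \left(-28\right) = - \frac{36}{-8} \left(-28\right) = \left(-36\right) \left(- \frac{1}{8}\right) \left(-28\right) = \frac{9}{2} \left(-28\right) = -126$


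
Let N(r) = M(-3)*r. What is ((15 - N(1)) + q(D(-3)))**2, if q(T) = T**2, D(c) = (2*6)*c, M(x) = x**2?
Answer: 1695204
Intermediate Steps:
D(c) = 12*c
N(r) = 9*r (N(r) = (-3)**2*r = 9*r)
((15 - N(1)) + q(D(-3)))**2 = ((15 - 9) + (12*(-3))**2)**2 = ((15 - 1*9) + (-36)**2)**2 = ((15 - 9) + 1296)**2 = (6 + 1296)**2 = 1302**2 = 1695204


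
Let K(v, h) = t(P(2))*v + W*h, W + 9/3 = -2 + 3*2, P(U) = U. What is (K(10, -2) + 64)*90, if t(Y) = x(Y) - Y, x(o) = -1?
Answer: 2880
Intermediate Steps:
W = 1 (W = -3 + (-2 + 3*2) = -3 + (-2 + 6) = -3 + 4 = 1)
t(Y) = -1 - Y
K(v, h) = h - 3*v (K(v, h) = (-1 - 1*2)*v + 1*h = (-1 - 2)*v + h = -3*v + h = h - 3*v)
(K(10, -2) + 64)*90 = ((-2 - 3*10) + 64)*90 = ((-2 - 30) + 64)*90 = (-32 + 64)*90 = 32*90 = 2880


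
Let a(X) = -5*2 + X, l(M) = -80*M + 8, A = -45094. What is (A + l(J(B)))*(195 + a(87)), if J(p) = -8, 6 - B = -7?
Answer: -12089312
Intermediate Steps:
B = 13 (B = 6 - 1*(-7) = 6 + 7 = 13)
l(M) = 8 - 80*M
a(X) = -10 + X
(A + l(J(B)))*(195 + a(87)) = (-45094 + (8 - 80*(-8)))*(195 + (-10 + 87)) = (-45094 + (8 + 640))*(195 + 77) = (-45094 + 648)*272 = -44446*272 = -12089312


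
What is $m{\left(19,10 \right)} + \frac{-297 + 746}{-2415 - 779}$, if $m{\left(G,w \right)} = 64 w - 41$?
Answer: $\frac{1912757}{3194} \approx 598.86$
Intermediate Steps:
$m{\left(G,w \right)} = -41 + 64 w$
$m{\left(19,10 \right)} + \frac{-297 + 746}{-2415 - 779} = \left(-41 + 64 \cdot 10\right) + \frac{-297 + 746}{-2415 - 779} = \left(-41 + 640\right) + \frac{449}{-3194} = 599 + 449 \left(- \frac{1}{3194}\right) = 599 - \frac{449}{3194} = \frac{1912757}{3194}$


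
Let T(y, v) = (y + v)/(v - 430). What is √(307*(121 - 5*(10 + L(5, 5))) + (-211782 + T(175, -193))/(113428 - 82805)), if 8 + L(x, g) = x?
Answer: √9607150940579818010/19078129 ≈ 162.47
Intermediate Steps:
T(y, v) = (v + y)/(-430 + v)
L(x, g) = -8 + x
√(307*(121 - 5*(10 + L(5, 5))) + (-211782 + T(175, -193))/(113428 - 82805)) = √(307*(121 - 5*(10 + (-8 + 5))) + (-211782 + (-193 + 175)/(-430 - 193))/(113428 - 82805)) = √(307*(121 - 5*(10 - 3)) + (-211782 - 18/(-623))/30623) = √(307*(121 - 5*7) + (-211782 - 1/623*(-18))*(1/30623)) = √(307*(121 - 35) + (-211782 + 18/623)*(1/30623)) = √(307*86 - 131940168/623*1/30623) = √(26402 - 131940168/19078129) = √(503568821690/19078129) = √9607150940579818010/19078129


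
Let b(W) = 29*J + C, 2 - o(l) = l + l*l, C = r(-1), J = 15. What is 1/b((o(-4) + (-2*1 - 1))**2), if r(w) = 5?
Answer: 1/440 ≈ 0.0022727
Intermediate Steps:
C = 5
o(l) = 2 - l - l**2 (o(l) = 2 - (l + l*l) = 2 - (l + l**2) = 2 + (-l - l**2) = 2 - l - l**2)
b(W) = 440 (b(W) = 29*15 + 5 = 435 + 5 = 440)
1/b((o(-4) + (-2*1 - 1))**2) = 1/440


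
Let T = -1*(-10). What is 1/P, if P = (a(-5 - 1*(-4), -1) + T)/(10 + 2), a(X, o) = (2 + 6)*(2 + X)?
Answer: 2/3 ≈ 0.66667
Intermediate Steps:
a(X, o) = 16 + 8*X (a(X, o) = 8*(2 + X) = 16 + 8*X)
T = 10
P = 3/2 (P = ((16 + 8*(-5 - 1*(-4))) + 10)/(10 + 2) = ((16 + 8*(-5 + 4)) + 10)/12 = ((16 + 8*(-1)) + 10)*(1/12) = ((16 - 8) + 10)*(1/12) = (8 + 10)*(1/12) = 18*(1/12) = 3/2 ≈ 1.5000)
1/P = 1/(3/2) = 2/3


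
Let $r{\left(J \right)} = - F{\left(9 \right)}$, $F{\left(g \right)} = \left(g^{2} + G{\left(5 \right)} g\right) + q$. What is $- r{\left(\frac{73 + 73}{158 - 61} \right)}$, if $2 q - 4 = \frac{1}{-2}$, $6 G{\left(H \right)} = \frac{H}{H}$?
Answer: $\frac{337}{4} \approx 84.25$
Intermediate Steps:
$G{\left(H \right)} = \frac{1}{6}$ ($G{\left(H \right)} = \frac{H \frac{1}{H}}{6} = \frac{1}{6} \cdot 1 = \frac{1}{6}$)
$q = \frac{7}{4}$ ($q = 2 + \frac{1}{2 \left(-2\right)} = 2 + \frac{1}{2} \left(- \frac{1}{2}\right) = 2 - \frac{1}{4} = \frac{7}{4} \approx 1.75$)
$F{\left(g \right)} = \frac{7}{4} + g^{2} + \frac{g}{6}$ ($F{\left(g \right)} = \left(g^{2} + \frac{g}{6}\right) + \frac{7}{4} = \frac{7}{4} + g^{2} + \frac{g}{6}$)
$r{\left(J \right)} = - \frac{337}{4}$ ($r{\left(J \right)} = - (\frac{7}{4} + 9^{2} + \frac{1}{6} \cdot 9) = - (\frac{7}{4} + 81 + \frac{3}{2}) = \left(-1\right) \frac{337}{4} = - \frac{337}{4}$)
$- r{\left(\frac{73 + 73}{158 - 61} \right)} = \left(-1\right) \left(- \frac{337}{4}\right) = \frac{337}{4}$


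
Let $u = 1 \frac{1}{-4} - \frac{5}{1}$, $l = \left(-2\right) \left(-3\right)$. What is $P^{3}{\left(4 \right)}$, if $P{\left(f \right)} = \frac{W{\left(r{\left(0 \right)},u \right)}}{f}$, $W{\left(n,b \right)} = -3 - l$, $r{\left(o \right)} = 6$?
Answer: $- \frac{729}{64} \approx -11.391$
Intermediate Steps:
$l = 6$
$u = - \frac{21}{4}$ ($u = 1 \left(- \frac{1}{4}\right) - 5 = - \frac{1}{4} - 5 = - \frac{21}{4} \approx -5.25$)
$W{\left(n,b \right)} = -9$ ($W{\left(n,b \right)} = -3 - 6 = -9$)
$P{\left(f \right)} = - \frac{9}{f}$
$P^{3}{\left(4 \right)} = \left(- \frac{9}{4}\right)^{3} = - \frac{729}{64}$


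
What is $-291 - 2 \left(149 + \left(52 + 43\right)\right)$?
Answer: $-779$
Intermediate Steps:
$-291 - 2 \left(149 + \left(52 + 43\right)\right) = -291 - 2 \left(149 + 95\right) = -291 - 488 = -779$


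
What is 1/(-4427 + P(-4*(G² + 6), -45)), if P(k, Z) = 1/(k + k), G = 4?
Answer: -176/779153 ≈ -0.00022589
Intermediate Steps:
P(k, Z) = 1/(2*k)
1/(-4427 + P(-4*(G² + 6), -45)) = 1/(-4427 + 1/(2*((-4*(4² + 6))))) = 1/(-4427 + 1/(2*((-4*(16 + 6))))) = 1/(-4427 + 1/(2*((-4*22)))) = 1/(-4427 + (½)/(-88)) = 1/(-4427 + (½)*(-1/88)) = 1/(-4427 - 1/176) = 1/(-779153/176) = -176/779153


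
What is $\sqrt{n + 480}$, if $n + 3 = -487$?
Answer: $i \sqrt{10} \approx 3.1623 i$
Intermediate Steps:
$n = -490$ ($n = -3 - 487 = -490$)
$\sqrt{n + 480} = \sqrt{-490 + 480} = \sqrt{-10} = i \sqrt{10}$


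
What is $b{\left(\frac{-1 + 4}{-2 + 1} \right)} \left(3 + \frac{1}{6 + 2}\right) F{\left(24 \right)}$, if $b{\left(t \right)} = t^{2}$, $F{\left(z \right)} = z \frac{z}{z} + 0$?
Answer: $675$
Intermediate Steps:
$F{\left(z \right)} = z$ ($F{\left(z \right)} = z 1 + 0 = z + 0 = z$)
$b{\left(\frac{-1 + 4}{-2 + 1} \right)} \left(3 + \frac{1}{6 + 2}\right) F{\left(24 \right)} = \left(\frac{-1 + 4}{-2 + 1}\right)^{2} \left(3 + \frac{1}{6 + 2}\right) 24 = \left(\frac{3}{-1}\right)^{2} \left(3 + \frac{1}{8}\right) 24 = \left(3 \left(-1\right)\right)^{2} \left(3 + \frac{1}{8}\right) 24 = \left(-3\right)^{2} \cdot \frac{25}{8} \cdot 24 = 9 \cdot \frac{25}{8} \cdot 24 = \frac{225}{8} \cdot 24 = 675$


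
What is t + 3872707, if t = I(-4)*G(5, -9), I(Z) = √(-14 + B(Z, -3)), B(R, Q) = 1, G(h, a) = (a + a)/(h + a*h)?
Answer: 3872707 + 9*I*√13/20 ≈ 3.8727e+6 + 1.6225*I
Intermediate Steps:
G(h, a) = 2*a/(h + a*h) (G(h, a) = (2*a)/(h + a*h) = 2*a/(h + a*h))
I(Z) = I*√13 (I(Z) = √(-14 + 1) = √(-13) = I*√13)
t = 9*I*√13/20 (t = (I*√13)*(2*(-9)/(5*(1 - 9))) = (I*√13)*(2*(-9)*(⅕)/(-8)) = (I*√13)*(2*(-9)*(⅕)*(-⅛)) = (I*√13)*(9/20) = 9*I*√13/20 ≈ 1.6225*I)
t + 3872707 = 9*I*√13/20 + 3872707 = 3872707 + 9*I*√13/20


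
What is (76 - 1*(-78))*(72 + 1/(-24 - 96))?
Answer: 665203/60 ≈ 11087.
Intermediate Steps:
(76 - 1*(-78))*(72 + 1/(-24 - 96)) = (76 + 78)*(72 + 1/(-120)) = 154*(72 - 1/120) = 154*(8639/120) = 665203/60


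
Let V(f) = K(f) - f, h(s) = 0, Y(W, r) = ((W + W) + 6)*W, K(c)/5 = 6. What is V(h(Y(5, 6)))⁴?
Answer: 810000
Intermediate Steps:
K(c) = 30 (K(c) = 5*6 = 30)
Y(W, r) = W*(6 + 2*W) (Y(W, r) = (2*W + 6)*W = (6 + 2*W)*W = W*(6 + 2*W))
V(f) = 30 - f
V(h(Y(5, 6)))⁴ = (30 - 1*0)⁴ = (30 + 0)⁴ = 30⁴ = 810000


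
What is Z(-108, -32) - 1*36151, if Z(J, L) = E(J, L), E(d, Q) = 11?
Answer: -36140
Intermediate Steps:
Z(J, L) = 11
Z(-108, -32) - 1*36151 = 11 - 1*36151 = 11 - 36151 = -36140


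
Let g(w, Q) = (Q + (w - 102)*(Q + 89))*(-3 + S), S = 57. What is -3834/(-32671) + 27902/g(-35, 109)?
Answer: 2340952685/23832154989 ≈ 0.098227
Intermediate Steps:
g(w, Q) = 54*Q + 54*(-102 + w)*(89 + Q) (g(w, Q) = (Q + (w - 102)*(Q + 89))*(-3 + 57) = (Q + (-102 + w)*(89 + Q))*54 = 54*Q + 54*(-102 + w)*(89 + Q))
-3834/(-32671) + 27902/g(-35, 109) = -3834/(-32671) + 27902/(-490212 - 5454*109 + 4806*(-35) + 54*109*(-35)) = -3834*(-1/32671) + 27902/(-490212 - 594486 - 168210 - 206010) = 3834/32671 + 27902/(-1458918) = 3834/32671 + 27902*(-1/1458918) = 3834/32671 - 13951/729459 = 2340952685/23832154989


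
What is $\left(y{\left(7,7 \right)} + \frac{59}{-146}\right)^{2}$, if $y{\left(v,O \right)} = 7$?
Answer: $\frac{927369}{21316} \approx 43.506$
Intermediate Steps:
$\left(y{\left(7,7 \right)} + \frac{59}{-146}\right)^{2} = \left(7 + \frac{59}{-146}\right)^{2} = \left(7 + 59 \left(- \frac{1}{146}\right)\right)^{2} = \left(7 - \frac{59}{146}\right)^{2} = \left(\frac{963}{146}\right)^{2} = \frac{927369}{21316}$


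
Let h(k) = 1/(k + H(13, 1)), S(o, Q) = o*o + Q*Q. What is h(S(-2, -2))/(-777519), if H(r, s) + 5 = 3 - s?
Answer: -1/3887595 ≈ -2.5723e-7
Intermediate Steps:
S(o, Q) = Q² + o² (S(o, Q) = o² + Q² = Q² + o²)
H(r, s) = -2 - s (H(r, s) = -5 + (3 - s) = -2 - s)
h(k) = 1/(-3 + k) (h(k) = 1/(k + (-2 - 1*1)) = 1/(k + (-2 - 1)) = 1/(k - 3) = 1/(-3 + k))
h(S(-2, -2))/(-777519) = 1/((-3 + ((-2)² + (-2)²))*(-777519)) = -1/777519/(-3 + (4 + 4)) = -1/777519/(-3 + 8) = -1/777519/5 = (⅕)*(-1/777519) = -1/3887595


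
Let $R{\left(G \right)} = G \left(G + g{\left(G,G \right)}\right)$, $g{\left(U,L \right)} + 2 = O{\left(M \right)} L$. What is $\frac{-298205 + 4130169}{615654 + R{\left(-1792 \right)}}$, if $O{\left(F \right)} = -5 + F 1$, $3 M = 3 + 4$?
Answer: $- \frac{5747946}{7099303} \approx -0.80965$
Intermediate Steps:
$M = \frac{7}{3}$ ($M = \frac{3 + 4}{3} = \frac{1}{3} \cdot 7 = \frac{7}{3} \approx 2.3333$)
$O{\left(F \right)} = -5 + F$
$g{\left(U,L \right)} = -2 - \frac{8 L}{3}$ ($g{\left(U,L \right)} = -2 + \left(-5 + \frac{7}{3}\right) L = -2 - \frac{8 L}{3}$)
$R{\left(G \right)} = G \left(-2 - \frac{5 G}{3}\right)$ ($R{\left(G \right)} = G \left(G - \left(2 + \frac{8 G}{3}\right)\right) = G \left(-2 - \frac{5 G}{3}\right)$)
$\frac{-298205 + 4130169}{615654 + R{\left(-1792 \right)}} = \frac{-298205 + 4130169}{615654 + \frac{1}{3} \left(-1792\right) \left(-6 - -8960\right)} = \frac{3831964}{615654 + \frac{1}{3} \left(-1792\right) \left(-6 + 8960\right)} = \frac{3831964}{615654 + \frac{1}{3} \left(-1792\right) 8954} = \frac{3831964}{615654 - \frac{16045568}{3}} = \frac{3831964}{- \frac{14198606}{3}} = 3831964 \left(- \frac{3}{14198606}\right) = - \frac{5747946}{7099303}$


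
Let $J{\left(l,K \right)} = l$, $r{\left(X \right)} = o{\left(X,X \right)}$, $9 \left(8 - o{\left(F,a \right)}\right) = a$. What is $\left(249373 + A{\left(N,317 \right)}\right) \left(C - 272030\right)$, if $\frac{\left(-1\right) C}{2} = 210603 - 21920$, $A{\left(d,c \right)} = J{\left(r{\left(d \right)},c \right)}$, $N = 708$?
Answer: $- \frac{485687814172}{3} \approx -1.619 \cdot 10^{11}$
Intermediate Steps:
$o{\left(F,a \right)} = 8 - \frac{a}{9}$
$r{\left(X \right)} = 8 - \frac{X}{9}$
$A{\left(d,c \right)} = 8 - \frac{d}{9}$
$C = -377366$ ($C = - 2 \left(210603 - 21920\right) = \left(-2\right) 188683 = -377366$)
$\left(249373 + A{\left(N,317 \right)}\right) \left(C - 272030\right) = \left(249373 + \left(8 - \frac{236}{3}\right)\right) \left(-377366 - 272030\right) = \left(249373 + \left(8 - \frac{236}{3}\right)\right) \left(-649396\right) = \left(249373 - \frac{212}{3}\right) \left(-649396\right) = \frac{747907}{3} \left(-649396\right) = - \frac{485687814172}{3}$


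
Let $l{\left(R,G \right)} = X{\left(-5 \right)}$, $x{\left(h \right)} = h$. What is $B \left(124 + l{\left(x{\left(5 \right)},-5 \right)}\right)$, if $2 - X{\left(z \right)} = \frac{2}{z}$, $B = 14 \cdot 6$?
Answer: $\frac{53088}{5} \approx 10618.0$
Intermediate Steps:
$B = 84$
$X{\left(z \right)} = 2 - \frac{2}{z}$
$l{\left(R,G \right)} = \frac{12}{5}$ ($l{\left(R,G \right)} = 2 - \frac{2}{-5} = 2 - - \frac{2}{5} = 2 + \frac{2}{5} = \frac{12}{5}$)
$B \left(124 + l{\left(x{\left(5 \right)},-5 \right)}\right) = 84 \left(124 + \frac{12}{5}\right) = 84 \cdot \frac{632}{5} = \frac{53088}{5}$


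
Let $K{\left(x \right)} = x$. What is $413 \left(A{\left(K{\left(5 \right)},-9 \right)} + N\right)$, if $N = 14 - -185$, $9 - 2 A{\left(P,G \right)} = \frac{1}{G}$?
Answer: $\frac{756616}{9} \approx 84069.0$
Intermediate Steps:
$A{\left(P,G \right)} = \frac{9}{2} - \frac{1}{2 G}$
$N = 199$ ($N = 14 + 185 = 199$)
$413 \left(A{\left(K{\left(5 \right)},-9 \right)} + N\right) = 413 \left(\frac{-1 + 9 \left(-9\right)}{2 \left(-9\right)} + 199\right) = 413 \left(\frac{1}{2} \left(- \frac{1}{9}\right) \left(-1 - 81\right) + 199\right) = 413 \left(\frac{1}{2} \left(- \frac{1}{9}\right) \left(-82\right) + 199\right) = 413 \left(\frac{41}{9} + 199\right) = 413 \cdot \frac{1832}{9} = \frac{756616}{9}$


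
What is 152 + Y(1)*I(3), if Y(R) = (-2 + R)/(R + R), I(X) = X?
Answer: 301/2 ≈ 150.50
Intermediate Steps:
Y(R) = (-2 + R)/(2*R) (Y(R) = (-2 + R)/((2*R)) = (-2 + R)*(1/(2*R)) = (-2 + R)/(2*R))
152 + Y(1)*I(3) = 152 + ((½)*(-2 + 1)/1)*3 = 152 + ((½)*1*(-1))*3 = 152 - ½*3 = 152 - 3/2 = 301/2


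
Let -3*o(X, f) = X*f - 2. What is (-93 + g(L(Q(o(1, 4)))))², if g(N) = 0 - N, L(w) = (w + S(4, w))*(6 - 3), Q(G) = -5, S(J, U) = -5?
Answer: 3969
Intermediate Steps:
o(X, f) = ⅔ - X*f/3 (o(X, f) = -(X*f - 2)/3 = -(-2 + X*f)/3 = ⅔ - X*f/3)
L(w) = -15 + 3*w (L(w) = (w - 5)*(6 - 3) = (-5 + w)*3 = -15 + 3*w)
g(N) = -N
(-93 + g(L(Q(o(1, 4)))))² = (-93 - (-15 + 3*(-5)))² = (-93 - (-15 - 15))² = (-93 - 1*(-30))² = (-93 + 30)² = (-63)² = 3969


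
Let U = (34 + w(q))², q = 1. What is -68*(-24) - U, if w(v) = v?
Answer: 407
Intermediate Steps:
U = 1225 (U = (34 + 1)² = 35² = 1225)
-68*(-24) - U = -68*(-24) - 1*1225 = 1632 - 1225 = 407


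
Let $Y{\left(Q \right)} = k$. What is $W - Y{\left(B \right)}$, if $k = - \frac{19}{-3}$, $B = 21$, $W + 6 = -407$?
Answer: $- \frac{1258}{3} \approx -419.33$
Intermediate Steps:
$W = -413$ ($W = -6 - 407 = -413$)
$k = \frac{19}{3}$ ($k = \left(-19\right) \left(- \frac{1}{3}\right) = \frac{19}{3} \approx 6.3333$)
$Y{\left(Q \right)} = \frac{19}{3}$
$W - Y{\left(B \right)} = -413 - \frac{19}{3} = - \frac{1258}{3}$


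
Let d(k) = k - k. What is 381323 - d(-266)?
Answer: 381323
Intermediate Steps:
d(k) = 0
381323 - d(-266) = 381323 - 1*0 = 381323 + 0 = 381323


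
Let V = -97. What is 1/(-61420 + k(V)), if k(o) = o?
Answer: -1/61517 ≈ -1.6256e-5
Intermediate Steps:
1/(-61420 + k(V)) = 1/(-61420 - 97) = 1/(-61517) = -1/61517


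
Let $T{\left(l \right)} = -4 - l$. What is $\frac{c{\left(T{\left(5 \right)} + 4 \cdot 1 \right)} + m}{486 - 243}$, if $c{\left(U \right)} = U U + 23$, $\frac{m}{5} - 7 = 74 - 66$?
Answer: $\frac{41}{81} \approx 0.50617$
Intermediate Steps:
$m = 75$ ($m = 35 + 5 \left(74 - 66\right) = 35 + 5 \cdot 8 = 35 + 40 = 75$)
$c{\left(U \right)} = 23 + U^{2}$ ($c{\left(U \right)} = U^{2} + 23 = 23 + U^{2}$)
$\frac{c{\left(T{\left(5 \right)} + 4 \cdot 1 \right)} + m}{486 - 243} = \frac{\left(23 + \left(\left(-4 - 5\right) + 4 \cdot 1\right)^{2}\right) + 75}{486 - 243} = \frac{\left(23 + \left(\left(-4 - 5\right) + 4\right)^{2}\right) + 75}{243} = \left(\left(23 + \left(-9 + 4\right)^{2}\right) + 75\right) \frac{1}{243} = \left(\left(23 + \left(-5\right)^{2}\right) + 75\right) \frac{1}{243} = \left(\left(23 + 25\right) + 75\right) \frac{1}{243} = \left(48 + 75\right) \frac{1}{243} = 123 \cdot \frac{1}{243} = \frac{41}{81}$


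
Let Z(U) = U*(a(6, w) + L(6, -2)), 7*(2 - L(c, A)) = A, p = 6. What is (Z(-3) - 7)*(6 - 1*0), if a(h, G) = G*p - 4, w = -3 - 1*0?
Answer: 2190/7 ≈ 312.86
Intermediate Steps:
L(c, A) = 2 - A/7
w = -3 (w = -3 + 0 = -3)
a(h, G) = -4 + 6*G (a(h, G) = G*6 - 4 = 6*G - 4 = -4 + 6*G)
Z(U) = -138*U/7 (Z(U) = U*((-4 + 6*(-3)) + (2 - ⅐*(-2))) = U*((-4 - 18) + (2 + 2/7)) = U*(-22 + 16/7) = U*(-138/7) = -138*U/7)
(Z(-3) - 7)*(6 - 1*0) = (-138/7*(-3) - 7)*(6 - 1*0) = (414/7 - 7)*(6 + 0) = (365/7)*6 = 2190/7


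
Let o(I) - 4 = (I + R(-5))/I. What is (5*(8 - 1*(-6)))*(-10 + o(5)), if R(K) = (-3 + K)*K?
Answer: 210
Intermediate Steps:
R(K) = K*(-3 + K)
o(I) = 4 + (40 + I)/I (o(I) = 4 + (I - 5*(-3 - 5))/I = 4 + (I - 5*(-8))/I = 4 + (I + 40)/I = 4 + (40 + I)/I)
(5*(8 - 1*(-6)))*(-10 + o(5)) = (5*(8 - 1*(-6)))*(-10 + (5 + 40/5)) = (5*(8 + 6))*(-10 + (5 + 40*(1/5))) = (5*14)*(-10 + (5 + 8)) = 70*(-10 + 13) = 70*3 = 210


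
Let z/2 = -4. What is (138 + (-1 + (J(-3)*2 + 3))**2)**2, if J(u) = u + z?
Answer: 289444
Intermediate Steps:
z = -8 (z = 2*(-4) = -8)
J(u) = -8 + u (J(u) = u - 8 = -8 + u)
(138 + (-1 + (J(-3)*2 + 3))**2)**2 = (138 + (-1 + ((-8 - 3)*2 + 3))**2)**2 = (138 + (-1 + (-11*2 + 3))**2)**2 = (138 + (-1 + (-22 + 3))**2)**2 = (138 + (-1 - 19)**2)**2 = (138 + (-20)**2)**2 = (138 + 400)**2 = 538**2 = 289444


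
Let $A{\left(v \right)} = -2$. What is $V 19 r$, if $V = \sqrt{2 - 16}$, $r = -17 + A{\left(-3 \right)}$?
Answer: $- 361 i \sqrt{14} \approx - 1350.7 i$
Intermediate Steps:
$r = -19$ ($r = -17 - 2 = -19$)
$V = i \sqrt{14}$ ($V = \sqrt{-14} = i \sqrt{14} \approx 3.7417 i$)
$V 19 r = i \sqrt{14} \cdot 19 \left(-19\right) = 19 i \sqrt{14} \left(-19\right) = - 361 i \sqrt{14}$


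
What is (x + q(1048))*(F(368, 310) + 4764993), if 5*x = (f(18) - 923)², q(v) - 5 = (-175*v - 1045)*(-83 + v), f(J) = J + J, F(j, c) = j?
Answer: -4237169964094491/5 ≈ -8.4743e+14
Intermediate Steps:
f(J) = 2*J
q(v) = 5 + (-1045 - 175*v)*(-83 + v) (q(v) = 5 + (-175*v - 1045)*(-83 + v) = 5 + (-1045 - 175*v)*(-83 + v))
x = 786769/5 (x = (2*18 - 923)²/5 = (36 - 923)²/5 = (⅕)*(-887)² = (⅕)*786769 = 786769/5 ≈ 1.5735e+5)
(x + q(1048))*(F(368, 310) + 4764993) = (786769/5 + (86740 - 175*1048² + 13480*1048))*(368 + 4764993) = (786769/5 + (86740 - 175*1098304 + 14127040))*4765361 = (786769/5 + (86740 - 192203200 + 14127040))*4765361 = (786769/5 - 177989420)*4765361 = -889160331/5*4765361 = -4237169964094491/5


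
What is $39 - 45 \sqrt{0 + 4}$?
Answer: $-51$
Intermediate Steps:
$39 - 45 \sqrt{0 + 4} = 39 - 45 \sqrt{4} = 39 - 90 = -51$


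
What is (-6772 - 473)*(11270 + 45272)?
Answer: -409646790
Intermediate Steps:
(-6772 - 473)*(11270 + 45272) = -7245*56542 = -409646790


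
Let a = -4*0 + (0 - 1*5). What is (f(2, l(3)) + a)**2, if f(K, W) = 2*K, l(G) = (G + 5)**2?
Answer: 1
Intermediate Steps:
l(G) = (5 + G)**2
a = -5 (a = 0 + (0 - 5) = 0 - 5 = -5)
(f(2, l(3)) + a)**2 = (2*2 - 5)**2 = (4 - 5)**2 = (-1)**2 = 1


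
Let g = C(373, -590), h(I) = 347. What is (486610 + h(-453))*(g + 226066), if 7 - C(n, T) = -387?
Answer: 110276282220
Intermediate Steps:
C(n, T) = 394 (C(n, T) = 7 - 1*(-387) = 7 + 387 = 394)
g = 394
(486610 + h(-453))*(g + 226066) = (486610 + 347)*(394 + 226066) = 486957*226460 = 110276282220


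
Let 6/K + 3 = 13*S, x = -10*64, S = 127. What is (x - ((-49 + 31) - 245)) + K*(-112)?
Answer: -38873/103 ≈ -377.41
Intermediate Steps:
x = -640
K = 3/824 (K = 6/(-3 + 13*127) = 6/(-3 + 1651) = 6/1648 = 6*(1/1648) = 3/824 ≈ 0.0036408)
(x - ((-49 + 31) - 245)) + K*(-112) = (-640 - ((-49 + 31) - 245)) + (3/824)*(-112) = (-640 - (-18 - 245)) - 42/103 = (-640 - 1*(-263)) - 42/103 = (-640 + 263) - 42/103 = -377 - 42/103 = -38873/103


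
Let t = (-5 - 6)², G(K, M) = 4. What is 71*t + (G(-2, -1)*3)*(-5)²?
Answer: 8891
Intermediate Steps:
t = 121 (t = (-11)² = 121)
71*t + (G(-2, -1)*3)*(-5)² = 71*121 + (4*3)*(-5)² = 8591 + 12*25 = 8591 + 300 = 8891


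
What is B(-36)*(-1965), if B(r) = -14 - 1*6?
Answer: 39300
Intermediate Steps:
B(r) = -20 (B(r) = -14 - 6 = -20)
B(-36)*(-1965) = -20*(-1965) = 39300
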